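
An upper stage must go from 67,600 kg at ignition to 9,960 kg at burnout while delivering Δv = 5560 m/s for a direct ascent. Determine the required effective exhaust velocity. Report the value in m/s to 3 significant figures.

ln(m₀/m_f) = ln(67600/9960) = ln(6.787) = 1.9150.
v_e = Δv / ln(m₀/m_f) = 5560 / 1.9150 = 2903.3 m/s.

v_e ≈ 2900 m/s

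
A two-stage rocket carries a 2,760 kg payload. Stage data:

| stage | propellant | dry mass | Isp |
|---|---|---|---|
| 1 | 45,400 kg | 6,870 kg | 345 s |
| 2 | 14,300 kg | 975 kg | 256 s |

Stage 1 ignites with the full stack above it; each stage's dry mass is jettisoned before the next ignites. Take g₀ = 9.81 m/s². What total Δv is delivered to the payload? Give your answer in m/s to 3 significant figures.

Ignition mass of stage 1 = 45,400+6,870 + 14,300+975 + 2,760 = 70,305 kg.
Stage 1: m₀ = 70,305 kg, m_f = 70,305 − 45,400 = 24,905 kg; Δv = 345×9.81×ln(2.823) = 3384.5×1.0378 ≈ 3512 m/s.
Stage 2: m₀ = 18,035 kg, m_f = 18,035 − 14,300 = 3,735 kg; Δv = 256×9.81×ln(4.829) = 2511.4×1.5746 ≈ 3954 m/s.
Total Δv = 3512 + 3954 = 7466 m/s.

Δv ≈ 7470 m/s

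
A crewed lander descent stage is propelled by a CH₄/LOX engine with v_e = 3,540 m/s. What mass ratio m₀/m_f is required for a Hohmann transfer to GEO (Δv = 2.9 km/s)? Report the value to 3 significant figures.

Rocket equation: m₀/m_f = exp(Δv / v_e) = exp(2900 / 3540.0) = exp(0.8192) = 2.2687.

mass ratio ≈ 2.27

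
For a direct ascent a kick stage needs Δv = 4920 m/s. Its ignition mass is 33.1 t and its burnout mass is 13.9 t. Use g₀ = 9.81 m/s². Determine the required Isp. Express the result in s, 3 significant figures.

Isp ≈ 578 s

ln(m₀/m_f) = ln(33100/13900) = ln(2.381) = 0.8676.
Rocket equation: v_e = Δv / ln(m₀/m_f) = 4920 / 0.8676 = 5670.5 m/s.
Isp = v_e / g₀ = 5670.5 / 9.81 = 578.0 s.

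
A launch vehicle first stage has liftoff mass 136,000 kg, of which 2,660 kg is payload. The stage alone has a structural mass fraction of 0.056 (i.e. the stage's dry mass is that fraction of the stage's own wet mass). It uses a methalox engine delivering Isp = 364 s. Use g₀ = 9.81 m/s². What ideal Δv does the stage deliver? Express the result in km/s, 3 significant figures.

Stage wet mass = m₀ − payload = 136,000 − 2,660 = 133,340 kg.
Stage dry mass = ε × stage wet mass = 0.056 × 133,340 = 7,467.04 kg.
Burnout mass m_f = stage dry + payload = 7,467.04 + 2,660 = 10,127.04 kg.
v_e = Isp · g₀ = 364 × 9.81 = 3570.8 m/s.
Δv = v_e · ln(136,000/10,127.04) = 3570.8 × ln(13.43) = 3570.8 × 2.5974 ≈ 9275 m/s.

Δv ≈ 9.28 km/s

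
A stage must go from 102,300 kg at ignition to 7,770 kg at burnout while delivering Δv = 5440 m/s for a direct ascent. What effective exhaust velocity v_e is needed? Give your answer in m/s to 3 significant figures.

v_e ≈ 2110 m/s

ln(m₀/m_f) = ln(102300/7770) = ln(13.17) = 2.5776.
v_e = Δv / ln(m₀/m_f) = 5440 / 2.5776 = 2110.5 m/s.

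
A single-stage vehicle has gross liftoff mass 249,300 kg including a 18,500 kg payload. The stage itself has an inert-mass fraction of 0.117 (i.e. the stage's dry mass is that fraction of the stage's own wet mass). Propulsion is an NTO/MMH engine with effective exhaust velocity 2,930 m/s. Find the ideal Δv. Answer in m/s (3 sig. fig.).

Stage wet mass = m₀ − payload = 249,300 − 18,500 = 230,800 kg.
Stage dry mass = ε × stage wet mass = 0.117 × 230,800 = 27,003.6 kg.
Burnout mass m_f = stage dry + payload = 27,003.6 + 18,500 = 45,503.6 kg.
From the ideal rocket equation, Δv = v_e · ln(249,300/45,503.6) = 2930.0 × ln(5.479) = 2930.0 × 1.7009 ≈ 4984 m/s.

Δv ≈ 4980 m/s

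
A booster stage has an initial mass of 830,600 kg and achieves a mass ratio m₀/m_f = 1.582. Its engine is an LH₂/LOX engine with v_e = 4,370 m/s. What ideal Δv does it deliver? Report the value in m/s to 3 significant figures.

Δv ≈ 2000 m/s

Using Δv = v_e ln(m₀/m_f): Δv = v_e · ln(1.582) = 4370.0 × 0.4587 ≈ 2004.5 m/s.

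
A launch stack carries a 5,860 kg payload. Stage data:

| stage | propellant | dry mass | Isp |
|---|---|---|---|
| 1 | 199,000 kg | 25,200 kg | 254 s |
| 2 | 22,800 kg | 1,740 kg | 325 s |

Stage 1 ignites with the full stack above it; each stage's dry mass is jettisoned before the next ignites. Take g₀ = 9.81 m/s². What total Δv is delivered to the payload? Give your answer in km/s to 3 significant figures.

Δv ≈ 8.21 km/s

Ignition mass of stage 1 = 199,000+25,200 + 22,800+1,740 + 5,860 = 254,600 kg.
Stage 1: m₀ = 254,600 kg, m_f = 254,600 − 199,000 = 55,600 kg; Δv = 254×9.81×ln(4.579) = 2491.7×1.5215 ≈ 3791 m/s.
Stage 2: m₀ = 30,400 kg, m_f = 30,400 − 22,800 = 7,600 kg; Δv = 325×9.81×ln(4) = 3188.2×1.3863 ≈ 4420 m/s.
Total Δv = 3791 + 4420 = 8211 m/s.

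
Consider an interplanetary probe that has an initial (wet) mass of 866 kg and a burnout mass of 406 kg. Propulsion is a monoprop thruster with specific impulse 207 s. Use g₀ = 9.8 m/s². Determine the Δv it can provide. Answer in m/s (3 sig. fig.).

Δv ≈ 1540 m/s

v_e = Isp · g₀ = 207 × 9.8 = 2028.6 m/s.
Using Δv = v_e ln(m₀/m_f): Δv = v_e · ln(m₀/m_f) = 2028.6 × ln(2.133) = 2028.6 × 0.7575 ≈ 1536.7 m/s.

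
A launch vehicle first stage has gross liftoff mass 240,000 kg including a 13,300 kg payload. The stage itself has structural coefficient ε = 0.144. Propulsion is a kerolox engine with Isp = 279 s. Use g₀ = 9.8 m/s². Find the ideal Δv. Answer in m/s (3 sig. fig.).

Stage wet mass = m₀ − payload = 240,000 − 13,300 = 226,700 kg.
Stage dry mass = ε × stage wet mass = 0.144 × 226,700 = 32,644.8 kg.
Burnout mass m_f = stage dry + payload = 32,644.8 + 13,300 = 45,944.8 kg.
v_e = Isp · g₀ = 279 × 9.8 = 2734.2 m/s.
Δv = v_e · ln(240,000/45,944.8) = 2734.2 × ln(5.224) = 2734.2 × 1.6532 ≈ 4520 m/s.

Δv ≈ 4520 m/s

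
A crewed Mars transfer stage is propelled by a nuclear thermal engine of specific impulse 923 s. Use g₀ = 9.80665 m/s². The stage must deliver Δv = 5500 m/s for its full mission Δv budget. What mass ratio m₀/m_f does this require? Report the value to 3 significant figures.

v_e = Isp · g₀ = 923 × 9.80665 = 9051.5 m/s.
From the ideal rocket equation, m₀/m_f = exp(Δv / v_e) = exp(5500 / 9051.5) = exp(0.6076) = 1.8361.

mass ratio ≈ 1.84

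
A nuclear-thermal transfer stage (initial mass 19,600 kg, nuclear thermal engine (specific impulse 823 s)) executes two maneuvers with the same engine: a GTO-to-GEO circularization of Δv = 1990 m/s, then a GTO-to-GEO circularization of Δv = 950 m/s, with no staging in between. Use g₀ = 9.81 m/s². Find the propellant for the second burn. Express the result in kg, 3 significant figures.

propellant for the second burn ≈ 1700 kg

v_e = Isp · g₀ = 823 × 9.81 = 8073.6 m/s.
After the first burn: m = 19600 × exp(−1990/8073.6) = 19600 × 0.78155 = 15,318.4 kg.
After the second burn: m = 15,318.4 × exp(−950/8073.6) = 15,318.4 × 0.88899 = 13,617.9 kg.
Second-burn propellant = 15,318.4 − 13,617.9 = 1,700.5 kg.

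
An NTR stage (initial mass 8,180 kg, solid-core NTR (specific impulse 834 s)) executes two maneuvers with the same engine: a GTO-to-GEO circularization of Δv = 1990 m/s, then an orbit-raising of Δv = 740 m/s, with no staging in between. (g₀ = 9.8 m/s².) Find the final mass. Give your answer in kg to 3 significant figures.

final mass ≈ 5860 kg

v_e = Isp · g₀ = 834 × 9.8 = 8173.2 m/s.
After the first burn: m = 8180 × exp(−1990/8173.2) = 8180 × 0.78390 = 6,412.3 kg.
After the second burn: m = 6,412.3 × exp(−740/8173.2) = 6,412.3 × 0.91344 = 5,857.25 kg.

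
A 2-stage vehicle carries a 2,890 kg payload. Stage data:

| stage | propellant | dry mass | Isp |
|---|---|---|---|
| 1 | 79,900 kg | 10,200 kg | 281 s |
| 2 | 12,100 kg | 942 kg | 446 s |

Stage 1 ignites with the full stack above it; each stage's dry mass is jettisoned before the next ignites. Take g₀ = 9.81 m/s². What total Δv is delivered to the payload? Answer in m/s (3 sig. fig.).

Ignition mass of stage 1 = 79,900+10,200 + 12,100+942 + 2,890 = 106,032 kg.
Stage 1: m₀ = 106,032 kg, m_f = 106,032 − 79,900 = 26,132 kg; Δv = 281×9.81×ln(4.058) = 2756.6×1.4006 ≈ 3861 m/s.
Stage 2: m₀ = 15,932 kg, m_f = 15,932 − 12,100 = 3,832 kg; Δv = 446×9.81×ln(4.158) = 4375.3×1.4249 ≈ 6234 m/s.
Total Δv = 3861 + 6234 = 10095 m/s.

Δv ≈ 10100 m/s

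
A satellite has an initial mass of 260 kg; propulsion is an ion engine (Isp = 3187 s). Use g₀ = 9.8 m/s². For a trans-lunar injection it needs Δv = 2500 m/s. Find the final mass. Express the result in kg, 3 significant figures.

v_e = Isp · g₀ = 3187 × 9.8 = 31232.6 m/s.
Rocket equation: m₀/m_f = exp(Δv / v_e) = exp(2500 / 31232.6) = exp(0.0800) = 1.0833.
m_f = m₀ / 1.0833 = 260 / 1.0833 = 240.007 kg.

final mass ≈ 240 kg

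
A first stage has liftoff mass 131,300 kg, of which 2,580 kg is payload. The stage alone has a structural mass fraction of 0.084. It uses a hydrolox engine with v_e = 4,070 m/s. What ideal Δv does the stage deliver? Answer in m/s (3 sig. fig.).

Stage wet mass = m₀ − payload = 131,300 − 2,580 = 128,720 kg.
Stage dry mass = ε × stage wet mass = 0.084 × 128,720 = 10,812.5 kg.
Burnout mass m_f = stage dry + payload = 10,812.5 + 2,580 = 13,392.5 kg.
Δv = v_e · ln(131,300/13,392.5) = 4070.0 × ln(9.804) = 4070.0 × 2.2828 ≈ 9291 m/s.

Δv ≈ 9290 m/s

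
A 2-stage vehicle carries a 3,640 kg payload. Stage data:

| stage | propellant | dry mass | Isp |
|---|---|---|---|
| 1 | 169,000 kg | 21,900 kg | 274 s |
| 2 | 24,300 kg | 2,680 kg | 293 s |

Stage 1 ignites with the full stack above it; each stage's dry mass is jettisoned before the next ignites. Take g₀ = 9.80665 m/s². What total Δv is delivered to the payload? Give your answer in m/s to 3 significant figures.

Δv ≈ 8400 m/s

Ignition mass of stage 1 = 169,000+21,900 + 24,300+2,680 + 3,640 = 221,520 kg.
Stage 1: m₀ = 221,520 kg, m_f = 221,520 − 169,000 = 52,520 kg; Δv = 274×9.80665×ln(4.218) = 2687.0×1.4393 ≈ 3867 m/s.
Stage 2: m₀ = 30,620 kg, m_f = 30,620 − 24,300 = 6,320 kg; Δv = 293×9.80665×ln(4.845) = 2873.3×1.5779 ≈ 4534 m/s.
Total Δv = 3867 + 4534 = 8401 m/s.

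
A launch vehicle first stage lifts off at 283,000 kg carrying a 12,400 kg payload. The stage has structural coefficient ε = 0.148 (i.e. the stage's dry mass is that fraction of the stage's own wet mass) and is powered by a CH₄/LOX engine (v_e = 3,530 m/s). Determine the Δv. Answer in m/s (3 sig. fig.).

Δv ≈ 5950 m/s

Stage wet mass = m₀ − payload = 283,000 − 12,400 = 270,600 kg.
Stage dry mass = ε × stage wet mass = 0.148 × 270,600 = 40,048.8 kg.
Burnout mass m_f = stage dry + payload = 40,048.8 + 12,400 = 52,448.8 kg.
Δv = v_e · ln(283,000/52,448.8) = 3530.0 × ln(5.396) = 3530.0 × 1.6856 ≈ 5950 m/s.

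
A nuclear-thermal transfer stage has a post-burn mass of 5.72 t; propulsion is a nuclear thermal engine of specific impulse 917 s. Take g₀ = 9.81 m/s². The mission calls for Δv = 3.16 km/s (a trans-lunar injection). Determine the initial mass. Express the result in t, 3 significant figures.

initial mass ≈ 8.13 t

v_e = Isp · g₀ = 917 × 9.81 = 8995.8 m/s.
Using Δv = v_e ln(m₀/m_f): m₀/m_f = exp(Δv / v_e) = exp(3160 / 8995.8) = exp(0.3513) = 1.4209.
m₀ = m_f × 1.4209 = 5.72 × 1.4209 = 8.12755 t.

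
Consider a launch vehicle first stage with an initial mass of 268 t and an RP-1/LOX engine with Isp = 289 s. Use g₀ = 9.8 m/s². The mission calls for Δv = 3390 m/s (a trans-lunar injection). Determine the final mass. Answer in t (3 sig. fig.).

v_e = Isp · g₀ = 289 × 9.8 = 2832.2 m/s.
Using Δv = v_e ln(m₀/m_f): m₀/m_f = exp(Δv / v_e) = exp(3390 / 2832.2) = exp(1.1969) = 3.3100.
m_f = m₀ / 3.3100 = 268 / 3.3100 = 80.9668 t.

final mass ≈ 81.0 t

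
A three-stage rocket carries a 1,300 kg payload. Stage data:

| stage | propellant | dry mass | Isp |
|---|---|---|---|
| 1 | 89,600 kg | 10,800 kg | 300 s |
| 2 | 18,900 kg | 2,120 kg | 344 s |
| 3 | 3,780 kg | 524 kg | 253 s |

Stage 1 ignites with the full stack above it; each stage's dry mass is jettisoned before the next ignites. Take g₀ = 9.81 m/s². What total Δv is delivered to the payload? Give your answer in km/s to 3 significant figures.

Δv ≈ 10.6 km/s

Ignition mass of stage 1 = 89,600+10,800 + 18,900+2,120 + 3,780+524 + 1,300 = 127,024 kg.
Stage 1: m₀ = 127,024 kg, m_f = 127,024 − 89,600 = 37,424 kg; Δv = 300×9.81×ln(3.394) = 2943.0×1.2221 ≈ 3597 m/s.
Stage 2: m₀ = 26,624 kg, m_f = 26,624 − 18,900 = 7,724 kg; Δv = 344×9.81×ln(3.447) = 3374.6×1.2375 ≈ 4176 m/s.
Stage 3: m₀ = 5,604 kg, m_f = 5,604 − 3,780 = 1,824 kg; Δv = 253×9.81×ln(3.072) = 2481.9×1.1224 ≈ 2786 m/s.
Total Δv = 3597 + 4176 + 2786 = 10559 m/s.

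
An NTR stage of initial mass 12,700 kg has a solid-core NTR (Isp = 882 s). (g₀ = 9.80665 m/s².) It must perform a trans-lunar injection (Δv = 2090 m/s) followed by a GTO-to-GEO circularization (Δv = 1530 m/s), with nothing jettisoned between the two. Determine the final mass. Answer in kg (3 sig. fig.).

final mass ≈ 8360 kg

v_e = Isp · g₀ = 882 × 9.80665 = 8649.5 m/s.
After the first burn: m = 12700 × exp(−2090/8649.5) = 12700 × 0.78534 = 9,973.82 kg.
After the second burn: m = 9,973.82 × exp(−1530/8649.5) = 9,973.82 × 0.83787 = 8,356.76 kg.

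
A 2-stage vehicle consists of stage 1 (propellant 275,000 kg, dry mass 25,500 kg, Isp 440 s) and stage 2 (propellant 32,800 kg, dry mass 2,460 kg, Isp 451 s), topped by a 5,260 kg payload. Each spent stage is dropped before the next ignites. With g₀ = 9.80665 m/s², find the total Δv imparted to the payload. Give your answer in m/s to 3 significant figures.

Ignition mass of stage 1 = 275,000+25,500 + 32,800+2,460 + 5,260 = 341,020 kg.
Stage 1: m₀ = 341,020 kg, m_f = 341,020 − 275,000 = 66,020 kg; Δv = 440×9.80665×ln(5.165) = 4314.9×1.6420 ≈ 7085 m/s.
Stage 2: m₀ = 40,520 kg, m_f = 40,520 − 32,800 = 7,720 kg; Δv = 451×9.80665×ln(5.249) = 4422.8×1.6580 ≈ 7333 m/s.
Total Δv = 7085 + 7333 = 14418 m/s.

Δv ≈ 14400 m/s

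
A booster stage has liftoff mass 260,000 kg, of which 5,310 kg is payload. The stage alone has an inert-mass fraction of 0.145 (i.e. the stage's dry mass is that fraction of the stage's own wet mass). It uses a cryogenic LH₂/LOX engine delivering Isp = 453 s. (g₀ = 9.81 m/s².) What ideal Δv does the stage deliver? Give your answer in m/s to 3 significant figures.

Δv ≈ 8080 m/s

Stage wet mass = m₀ − payload = 260,000 − 5,310 = 254,690 kg.
Stage dry mass = ε × stage wet mass = 0.145 × 254,690 = 36,930.1 kg.
Burnout mass m_f = stage dry + payload = 36,930.1 + 5,310 = 42,240.1 kg.
v_e = Isp · g₀ = 453 × 9.81 = 4443.9 m/s.
From the ideal rocket equation, Δv = v_e · ln(260,000/42,240.1) = 4443.9 × ln(6.155) = 4443.9 × 1.8173 ≈ 8076 m/s.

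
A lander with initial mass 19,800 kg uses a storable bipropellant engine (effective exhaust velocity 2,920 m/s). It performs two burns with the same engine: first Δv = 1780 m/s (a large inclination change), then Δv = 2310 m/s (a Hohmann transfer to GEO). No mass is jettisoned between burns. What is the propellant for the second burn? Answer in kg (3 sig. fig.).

After the first burn: m = 19800 × exp(−1780/2920.0) = 19800 × 0.54357 = 10,762.7 kg.
After the second burn: m = 10,762.7 × exp(−2310/2920.0) = 10,762.7 × 0.45335 = 4,879.27 kg.
Second-burn propellant = 10,762.7 − 4,879.27 = 5,883.43 kg.

propellant for the second burn ≈ 5880 kg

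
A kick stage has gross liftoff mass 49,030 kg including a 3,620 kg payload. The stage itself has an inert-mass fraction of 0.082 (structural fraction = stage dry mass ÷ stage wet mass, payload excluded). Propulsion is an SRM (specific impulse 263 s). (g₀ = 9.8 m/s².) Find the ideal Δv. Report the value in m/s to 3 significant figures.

Δv ≈ 4890 m/s

Stage wet mass = m₀ − payload = 49,030 − 3,620 = 45,410 kg.
Stage dry mass = ε × stage wet mass = 0.082 × 45,410 = 3,723.62 kg.
Burnout mass m_f = stage dry + payload = 3,723.62 + 3,620 = 7,343.62 kg.
v_e = Isp · g₀ = 263 × 9.8 = 2577.4 m/s.
From the ideal rocket equation, Δv = v_e · ln(49,030/7,343.62) = 2577.4 × ln(6.677) = 2577.4 × 1.8986 ≈ 4893 m/s.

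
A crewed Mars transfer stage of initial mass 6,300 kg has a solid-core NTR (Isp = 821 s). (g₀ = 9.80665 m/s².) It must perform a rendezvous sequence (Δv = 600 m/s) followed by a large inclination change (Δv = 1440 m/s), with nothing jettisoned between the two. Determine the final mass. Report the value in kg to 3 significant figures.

v_e = Isp · g₀ = 821 × 9.80665 = 8051.3 m/s.
After the first burn: m = 6300 × exp(−600/8051.3) = 6300 × 0.92819 = 5,847.6 kg.
After the second burn: m = 5,847.6 × exp(−1440/8051.3) = 5,847.6 × 0.83623 = 4,889.94 kg.

final mass ≈ 4890 kg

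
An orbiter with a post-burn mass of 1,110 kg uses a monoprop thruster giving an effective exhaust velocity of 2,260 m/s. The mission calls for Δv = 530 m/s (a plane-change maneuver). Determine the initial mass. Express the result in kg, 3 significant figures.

initial mass ≈ 1400 kg

By the Tsiolkovsky rocket equation, m₀/m_f = exp(Δv / v_e) = exp(530 / 2260.0) = exp(0.2345) = 1.2643.
m₀ = m_f × 1.2643 = 1,110 × 1.2643 = 1,403.37 kg.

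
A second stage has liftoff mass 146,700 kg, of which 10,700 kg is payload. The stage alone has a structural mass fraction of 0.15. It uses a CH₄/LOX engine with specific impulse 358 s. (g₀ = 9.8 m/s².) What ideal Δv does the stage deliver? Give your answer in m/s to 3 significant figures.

Δv ≈ 5440 m/s

Stage wet mass = m₀ − payload = 146,700 − 10,700 = 136,000 kg.
Stage dry mass = ε × stage wet mass = 0.15 × 136,000 = 20,400 kg.
Burnout mass m_f = stage dry + payload = 20,400 + 10,700 = 31,100 kg.
v_e = Isp · g₀ = 358 × 9.8 = 3508.4 m/s.
Using Δv = v_e ln(m₀/m_f): Δv = v_e · ln(146,700/31,100) = 3508.4 × ln(4.717) = 3508.4 × 1.5512 ≈ 5442 m/s.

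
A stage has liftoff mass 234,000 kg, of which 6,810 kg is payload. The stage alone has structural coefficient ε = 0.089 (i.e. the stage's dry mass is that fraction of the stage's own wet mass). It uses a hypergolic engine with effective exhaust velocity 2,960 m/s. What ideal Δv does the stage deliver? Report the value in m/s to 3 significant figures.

Stage wet mass = m₀ − payload = 234,000 − 6,810 = 227,190 kg.
Stage dry mass = ε × stage wet mass = 0.089 × 227,190 = 20,219.9 kg.
Burnout mass m_f = stage dry + payload = 20,219.9 + 6,810 = 27,029.9 kg.
Rocket equation: Δv = v_e · ln(234,000/27,029.9) = 2960.0 × ln(8.657) = 2960.0 × 2.1584 ≈ 6389 m/s.

Δv ≈ 6390 m/s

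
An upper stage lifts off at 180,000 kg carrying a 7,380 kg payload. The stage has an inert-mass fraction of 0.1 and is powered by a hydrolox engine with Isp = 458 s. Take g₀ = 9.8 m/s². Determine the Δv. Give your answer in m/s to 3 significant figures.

Stage wet mass = m₀ − payload = 180,000 − 7,380 = 172,620 kg.
Stage dry mass = ε × stage wet mass = 0.1 × 172,620 = 17,262 kg.
Burnout mass m_f = stage dry + payload = 17,262 + 7,380 = 24,642 kg.
v_e = Isp · g₀ = 458 × 9.8 = 4488.4 m/s.
Rocket equation: Δv = v_e · ln(180,000/24,642) = 4488.4 × ln(7.305) = 4488.4 × 1.9885 ≈ 8925 m/s.

Δv ≈ 8930 m/s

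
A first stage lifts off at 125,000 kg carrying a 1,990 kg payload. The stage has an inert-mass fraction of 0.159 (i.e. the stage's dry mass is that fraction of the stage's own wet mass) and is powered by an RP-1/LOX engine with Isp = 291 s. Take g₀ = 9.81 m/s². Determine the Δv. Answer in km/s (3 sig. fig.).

Δv ≈ 5.02 km/s

Stage wet mass = m₀ − payload = 125,000 − 1,990 = 123,010 kg.
Stage dry mass = ε × stage wet mass = 0.159 × 123,010 = 19,558.6 kg.
Burnout mass m_f = stage dry + payload = 19,558.6 + 1,990 = 21,548.6 kg.
v_e = Isp · g₀ = 291 × 9.81 = 2854.7 m/s.
Using Δv = v_e ln(m₀/m_f): Δv = v_e · ln(125,000/21,548.6) = 2854.7 × ln(5.801) = 2854.7 × 1.7580 ≈ 5019 m/s.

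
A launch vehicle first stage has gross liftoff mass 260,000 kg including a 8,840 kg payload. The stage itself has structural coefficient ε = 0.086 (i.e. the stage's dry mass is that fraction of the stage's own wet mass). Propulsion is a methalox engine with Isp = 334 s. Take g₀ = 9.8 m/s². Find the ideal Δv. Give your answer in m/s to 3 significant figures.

Δv ≈ 7020 m/s

Stage wet mass = m₀ − payload = 260,000 − 8,840 = 251,160 kg.
Stage dry mass = ε × stage wet mass = 0.086 × 251,160 = 21,599.8 kg.
Burnout mass m_f = stage dry + payload = 21,599.8 + 8,840 = 30,439.8 kg.
v_e = Isp · g₀ = 334 × 9.8 = 3273.2 m/s.
Δv = v_e · ln(260,000/30,439.8) = 3273.2 × ln(8.541) = 3273.2 × 2.1449 ≈ 7021 m/s.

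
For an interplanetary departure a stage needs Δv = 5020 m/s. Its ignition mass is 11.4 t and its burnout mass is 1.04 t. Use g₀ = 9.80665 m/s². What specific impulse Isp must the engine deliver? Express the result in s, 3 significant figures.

Isp ≈ 214 s

ln(m₀/m_f) = ln(11400/1040) = ln(10.96) = 2.3944.
By the Tsiolkovsky rocket equation, v_e = Δv / ln(m₀/m_f) = 5020 / 2.3944 = 2096.6 m/s.
Isp = v_e / g₀ = 2096.6 / 9.80665 = 213.8 s.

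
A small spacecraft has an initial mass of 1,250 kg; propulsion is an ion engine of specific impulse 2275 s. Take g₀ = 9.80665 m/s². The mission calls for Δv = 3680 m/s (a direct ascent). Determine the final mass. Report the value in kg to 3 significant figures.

v_e = Isp · g₀ = 2275 × 9.80665 = 22310.1 m/s.
m₀/m_f = exp(Δv / v_e) = exp(3680 / 22310.1) = exp(0.1649) = 1.1793.
m_f = m₀ / 1.1793 = 1,250 / 1.1793 = 1,059.95 kg.

final mass ≈ 1060 kg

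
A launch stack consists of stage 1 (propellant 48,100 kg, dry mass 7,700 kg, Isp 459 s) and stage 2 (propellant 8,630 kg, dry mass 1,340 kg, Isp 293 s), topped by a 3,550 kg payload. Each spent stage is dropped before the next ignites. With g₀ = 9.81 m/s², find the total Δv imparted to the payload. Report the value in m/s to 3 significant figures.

Δv ≈ 8250 m/s

Ignition mass of stage 1 = 48,100+7,700 + 8,630+1,340 + 3,550 = 69,320 kg.
Stage 1: m₀ = 69,320 kg, m_f = 69,320 − 48,100 = 21,220 kg; Δv = 459×9.81×ln(3.267) = 4502.8×1.1838 ≈ 5330 m/s.
Stage 2: m₀ = 13,520 kg, m_f = 13,520 − 8,630 = 4,890 kg; Δv = 293×9.81×ln(2.765) = 2874.3×1.0170 ≈ 2923 m/s.
Total Δv = 5330 + 2923 = 8253 m/s.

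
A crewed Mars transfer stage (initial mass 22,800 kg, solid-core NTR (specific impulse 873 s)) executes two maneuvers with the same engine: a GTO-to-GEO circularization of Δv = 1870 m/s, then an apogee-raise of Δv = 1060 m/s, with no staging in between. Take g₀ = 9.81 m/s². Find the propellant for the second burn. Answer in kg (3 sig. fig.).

propellant for the second burn ≈ 2130 kg

v_e = Isp · g₀ = 873 × 9.81 = 8564.1 m/s.
After the first burn: m = 22800 × exp(−1870/8564.1) = 22800 × 0.80384 = 18,327.6 kg.
After the second burn: m = 18,327.6 × exp(−1060/8564.1) = 18,327.6 × 0.88358 = 16,193.9 kg.
Second-burn propellant = 18,327.6 − 16,193.9 = 2,133.7 kg.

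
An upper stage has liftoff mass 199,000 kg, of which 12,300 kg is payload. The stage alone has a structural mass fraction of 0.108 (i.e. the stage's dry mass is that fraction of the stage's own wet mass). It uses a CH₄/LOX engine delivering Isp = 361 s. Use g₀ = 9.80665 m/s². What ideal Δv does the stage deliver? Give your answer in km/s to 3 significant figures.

Stage wet mass = m₀ − payload = 199,000 − 12,300 = 186,700 kg.
Stage dry mass = ε × stage wet mass = 0.108 × 186,700 = 20,163.6 kg.
Burnout mass m_f = stage dry + payload = 20,163.6 + 12,300 = 32,463.6 kg.
v_e = Isp · g₀ = 361 × 9.80665 = 3540.2 m/s.
Using Δv = v_e ln(m₀/m_f): Δv = v_e · ln(199,000/32,463.6) = 3540.2 × ln(6.13) = 3540.2 × 1.8132 ≈ 6419 m/s.

Δv ≈ 6.42 km/s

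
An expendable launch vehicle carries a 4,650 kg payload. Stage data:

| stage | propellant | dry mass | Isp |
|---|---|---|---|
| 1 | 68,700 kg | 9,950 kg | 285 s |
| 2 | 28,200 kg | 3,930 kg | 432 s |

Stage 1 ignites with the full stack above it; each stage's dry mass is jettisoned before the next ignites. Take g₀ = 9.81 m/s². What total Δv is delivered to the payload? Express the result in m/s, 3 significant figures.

Ignition mass of stage 1 = 68,700+9,950 + 28,200+3,930 + 4,650 = 115,430 kg.
Stage 1: m₀ = 115,430 kg, m_f = 115,430 − 68,700 = 46,730 kg; Δv = 285×9.81×ln(2.47) = 2795.9×0.9043 ≈ 2528 m/s.
Stage 2: m₀ = 36,780 kg, m_f = 36,780 − 28,200 = 8,580 kg; Δv = 432×9.81×ln(4.287) = 4237.9×1.4555 ≈ 6168 m/s.
Total Δv = 2528 + 6168 = 8696 m/s.

Δv ≈ 8700 m/s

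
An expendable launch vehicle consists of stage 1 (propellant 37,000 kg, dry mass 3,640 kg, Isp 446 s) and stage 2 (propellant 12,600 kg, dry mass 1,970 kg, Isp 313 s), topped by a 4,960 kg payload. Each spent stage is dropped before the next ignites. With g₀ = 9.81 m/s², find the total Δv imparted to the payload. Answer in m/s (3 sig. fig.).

Ignition mass of stage 1 = 37,000+3,640 + 12,600+1,970 + 4,960 = 60,170 kg.
Stage 1: m₀ = 60,170 kg, m_f = 60,170 − 37,000 = 23,170 kg; Δv = 446×9.81×ln(2.597) = 4375.3×0.9543 ≈ 4175 m/s.
Stage 2: m₀ = 19,530 kg, m_f = 19,530 − 12,600 = 6,930 kg; Δv = 313×9.81×ln(2.818) = 3070.5×1.0361 ≈ 3181 m/s.
Total Δv = 4175 + 3181 = 7356 m/s.

Δv ≈ 7360 m/s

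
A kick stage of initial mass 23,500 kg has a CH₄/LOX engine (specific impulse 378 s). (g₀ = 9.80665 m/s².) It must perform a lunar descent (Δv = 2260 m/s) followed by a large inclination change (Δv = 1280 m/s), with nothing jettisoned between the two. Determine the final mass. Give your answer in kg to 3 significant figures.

final mass ≈ 9040 kg

v_e = Isp · g₀ = 378 × 9.80665 = 3706.9 m/s.
After the first burn: m = 23500 × exp(−2260/3706.9) = 23500 × 0.54353 = 12,773 kg.
After the second burn: m = 12,773 × exp(−1280/3706.9) = 12,773 × 0.70801 = 9,043.41 kg.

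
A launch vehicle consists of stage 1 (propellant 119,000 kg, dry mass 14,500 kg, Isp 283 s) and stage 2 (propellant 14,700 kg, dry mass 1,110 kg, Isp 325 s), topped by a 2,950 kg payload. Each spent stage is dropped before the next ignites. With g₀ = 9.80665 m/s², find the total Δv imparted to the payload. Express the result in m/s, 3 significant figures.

Δv ≈ 9100 m/s

Ignition mass of stage 1 = 119,000+14,500 + 14,700+1,110 + 2,950 = 152,260 kg.
Stage 1: m₀ = 152,260 kg, m_f = 152,260 − 119,000 = 33,260 kg; Δv = 283×9.80665×ln(4.578) = 2775.3×1.5212 ≈ 4222 m/s.
Stage 2: m₀ = 18,760 kg, m_f = 18,760 − 14,700 = 4,060 kg; Δv = 325×9.80665×ln(4.621) = 3187.2×1.5305 ≈ 4878 m/s.
Total Δv = 4222 + 4878 = 9100 m/s.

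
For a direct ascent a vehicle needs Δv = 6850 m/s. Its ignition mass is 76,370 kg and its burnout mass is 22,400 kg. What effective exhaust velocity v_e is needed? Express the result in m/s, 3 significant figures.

ln(m₀/m_f) = ln(76370/22400) = ln(3.409) = 1.2265.
Using Δv = v_e ln(m₀/m_f): v_e = Δv / ln(m₀/m_f) = 6850 / 1.2265 = 5584.9 m/s.

v_e ≈ 5580 m/s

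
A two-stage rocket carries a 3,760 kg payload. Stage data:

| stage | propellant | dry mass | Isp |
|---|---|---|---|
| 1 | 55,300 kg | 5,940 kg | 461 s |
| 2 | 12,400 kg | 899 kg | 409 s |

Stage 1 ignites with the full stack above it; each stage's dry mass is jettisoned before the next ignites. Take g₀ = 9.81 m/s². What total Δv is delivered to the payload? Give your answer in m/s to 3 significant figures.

Δv ≈ 10700 m/s

Ignition mass of stage 1 = 55,300+5,940 + 12,400+899 + 3,760 = 78,299 kg.
Stage 1: m₀ = 78,299 kg, m_f = 78,299 − 55,300 = 22,999 kg; Δv = 461×9.81×ln(3.404) = 4522.4×1.2251 ≈ 5540 m/s.
Stage 2: m₀ = 17,059 kg, m_f = 17,059 − 12,400 = 4,659 kg; Δv = 409×9.81×ln(3.662) = 4012.3×1.2979 ≈ 5207 m/s.
Total Δv = 5540 + 5207 = 10747 m/s.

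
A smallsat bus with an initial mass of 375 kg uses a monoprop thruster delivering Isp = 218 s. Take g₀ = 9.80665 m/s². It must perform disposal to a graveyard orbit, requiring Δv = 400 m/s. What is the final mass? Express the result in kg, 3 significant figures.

final mass ≈ 311 kg

v_e = Isp · g₀ = 218 × 9.80665 = 2137.8 m/s.
From the ideal rocket equation, m₀/m_f = exp(Δv / v_e) = exp(400 / 2137.8) = exp(0.1871) = 1.2058.
m_f = m₀ / 1.2058 = 375 / 1.2058 = 310.997 kg.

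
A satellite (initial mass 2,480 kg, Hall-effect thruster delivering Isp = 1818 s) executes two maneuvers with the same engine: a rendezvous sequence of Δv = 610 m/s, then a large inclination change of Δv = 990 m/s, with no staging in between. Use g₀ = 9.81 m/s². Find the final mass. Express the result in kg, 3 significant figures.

v_e = Isp · g₀ = 1818 × 9.81 = 17834.6 m/s.
After the first burn: m = 2480 × exp(−610/17834.6) = 2480 × 0.96638 = 2,396.62 kg.
After the second burn: m = 2,396.62 × exp(−990/17834.6) = 2,396.62 × 0.94600 = 2,267.2 kg.

final mass ≈ 2270 kg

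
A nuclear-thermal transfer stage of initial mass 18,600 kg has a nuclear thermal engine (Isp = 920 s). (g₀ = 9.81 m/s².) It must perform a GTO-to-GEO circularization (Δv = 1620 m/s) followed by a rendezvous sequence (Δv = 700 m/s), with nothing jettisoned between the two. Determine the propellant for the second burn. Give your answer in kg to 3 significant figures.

propellant for the second burn ≈ 1160 kg

v_e = Isp · g₀ = 920 × 9.81 = 9025.2 m/s.
After the first burn: m = 18600 × exp(−1620/9025.2) = 18600 × 0.83569 = 15,543.8 kg.
After the second burn: m = 15,543.8 × exp(−700/9025.2) = 15,543.8 × 0.92537 = 14,383.8 kg.
Second-burn propellant = 15,543.8 − 14,383.8 = 1,160 kg.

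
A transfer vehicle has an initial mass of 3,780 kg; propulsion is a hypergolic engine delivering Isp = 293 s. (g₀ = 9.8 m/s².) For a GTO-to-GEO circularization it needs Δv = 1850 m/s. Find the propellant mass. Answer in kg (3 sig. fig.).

v_e = Isp · g₀ = 293 × 9.8 = 2871.4 m/s.
m₀/m_f = exp(Δv / v_e) = exp(1850 / 2871.4) = exp(0.6443) = 1.9046.
m_f = 3,780 / 1.9046 = 1,984.67 kg, so propellant = m₀ − m_f = 3,780 − 1,984.67 = 1,795.33 kg.

propellant mass ≈ 1800 kg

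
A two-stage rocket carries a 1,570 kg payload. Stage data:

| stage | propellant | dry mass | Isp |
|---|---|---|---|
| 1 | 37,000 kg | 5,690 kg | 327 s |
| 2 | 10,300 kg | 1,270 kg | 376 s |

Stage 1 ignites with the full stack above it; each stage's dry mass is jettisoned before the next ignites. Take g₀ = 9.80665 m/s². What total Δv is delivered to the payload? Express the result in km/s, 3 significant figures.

Ignition mass of stage 1 = 37,000+5,690 + 10,300+1,270 + 1,570 = 55,830 kg.
Stage 1: m₀ = 55,830 kg, m_f = 55,830 − 37,000 = 18,830 kg; Δv = 327×9.80665×ln(2.965) = 3206.8×1.0869 ≈ 3485 m/s.
Stage 2: m₀ = 13,140 kg, m_f = 13,140 − 10,300 = 2,840 kg; Δv = 376×9.80665×ln(4.627) = 3687.3×1.5319 ≈ 5648 m/s.
Total Δv = 3485 + 5648 = 9133 m/s.

Δv ≈ 9.13 km/s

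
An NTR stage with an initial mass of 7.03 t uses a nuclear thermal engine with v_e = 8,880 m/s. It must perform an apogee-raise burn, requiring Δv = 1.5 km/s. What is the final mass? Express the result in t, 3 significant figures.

final mass ≈ 5.94 t

By the Tsiolkovsky rocket equation, m₀/m_f = exp(Δv / v_e) = exp(1500 / 8880.0) = exp(0.1689) = 1.1840.
m_f = m₀ / 1.1840 = 7.03 / 1.1840 = 5.9375 t.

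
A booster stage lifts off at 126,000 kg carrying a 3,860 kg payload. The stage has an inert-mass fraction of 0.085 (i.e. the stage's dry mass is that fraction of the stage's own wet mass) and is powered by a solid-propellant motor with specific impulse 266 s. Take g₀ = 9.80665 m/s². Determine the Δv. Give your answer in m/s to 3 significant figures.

Stage wet mass = m₀ − payload = 126,000 − 3,860 = 122,140 kg.
Stage dry mass = ε × stage wet mass = 0.085 × 122,140 = 10,381.9 kg.
Burnout mass m_f = stage dry + payload = 10,381.9 + 3,860 = 14,241.9 kg.
v_e = Isp · g₀ = 266 × 9.80665 = 2608.6 m/s.
From the ideal rocket equation, Δv = v_e · ln(126,000/14,241.9) = 2608.6 × ln(8.847) = 2608.6 × 2.1801 ≈ 5687 m/s.

Δv ≈ 5690 m/s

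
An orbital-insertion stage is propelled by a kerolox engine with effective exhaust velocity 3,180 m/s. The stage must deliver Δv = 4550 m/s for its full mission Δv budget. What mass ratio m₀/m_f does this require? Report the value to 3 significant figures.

mass ratio ≈ 4.18

Using Δv = v_e ln(m₀/m_f): m₀/m_f = exp(Δv / v_e) = exp(4550 / 3180.0) = exp(1.4308) = 4.1821.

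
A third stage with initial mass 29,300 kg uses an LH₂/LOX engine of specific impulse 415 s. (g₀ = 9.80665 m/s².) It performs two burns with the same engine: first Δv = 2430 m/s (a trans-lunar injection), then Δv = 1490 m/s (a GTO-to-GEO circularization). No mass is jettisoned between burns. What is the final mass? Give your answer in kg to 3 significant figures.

final mass ≈ 11200 kg

v_e = Isp · g₀ = 415 × 9.80665 = 4069.8 m/s.
After the first burn: m = 29300 × exp(−2430/4069.8) = 29300 × 0.55041 = 16,127 kg.
After the second burn: m = 16,127 × exp(−1490/4069.8) = 16,127 × 0.69342 = 11,182.8 kg.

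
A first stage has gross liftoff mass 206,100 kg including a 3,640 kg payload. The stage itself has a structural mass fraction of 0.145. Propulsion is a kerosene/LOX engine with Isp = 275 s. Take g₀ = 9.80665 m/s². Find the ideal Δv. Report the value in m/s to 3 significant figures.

Δv ≈ 4940 m/s

Stage wet mass = m₀ − payload = 206,100 − 3,640 = 202,460 kg.
Stage dry mass = ε × stage wet mass = 0.145 × 202,460 = 29,356.7 kg.
Burnout mass m_f = stage dry + payload = 29,356.7 + 3,640 = 32,996.7 kg.
v_e = Isp · g₀ = 275 × 9.80665 = 2696.8 m/s.
Rocket equation: Δv = v_e · ln(206,100/32,996.7) = 2696.8 × ln(6.246) = 2696.8 × 1.8320 ≈ 4940 m/s.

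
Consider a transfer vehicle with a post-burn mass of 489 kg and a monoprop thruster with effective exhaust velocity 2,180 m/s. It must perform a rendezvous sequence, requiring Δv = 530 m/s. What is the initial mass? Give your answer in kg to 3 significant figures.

m₀/m_f = exp(Δv / v_e) = exp(530 / 2180.0) = exp(0.2431) = 1.2752.
m₀ = m_f × 1.2752 = 489 × 1.2752 = 623.573 kg.

initial mass ≈ 624 kg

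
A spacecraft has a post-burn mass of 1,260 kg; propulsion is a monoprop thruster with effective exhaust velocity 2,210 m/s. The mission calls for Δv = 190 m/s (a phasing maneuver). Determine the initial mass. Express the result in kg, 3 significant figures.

m₀/m_f = exp(Δv / v_e) = exp(190 / 2210.0) = exp(0.0860) = 1.0898.
m₀ = m_f × 1.0898 = 1,260 × 1.0898 = 1,373.15 kg.

initial mass ≈ 1370 kg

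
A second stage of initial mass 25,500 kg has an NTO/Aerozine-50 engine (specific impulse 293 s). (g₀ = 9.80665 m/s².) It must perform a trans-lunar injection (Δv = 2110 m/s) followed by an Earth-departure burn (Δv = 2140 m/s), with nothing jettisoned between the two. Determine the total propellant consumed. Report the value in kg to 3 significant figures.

total propellant consumed ≈ 19700 kg

v_e = Isp · g₀ = 293 × 9.80665 = 2873.3 m/s.
After the first burn: m = 25500 × exp(−2110/2873.3) = 25500 × 0.47982 = 12,235.4 kg.
After the second burn: m = 12,235.4 × exp(−2140/2873.3) = 12,235.4 × 0.47484 = 5,809.86 kg.
Total propellant = m₀ − m_final = 25500 − 5,809.86 = 19,690.14 kg.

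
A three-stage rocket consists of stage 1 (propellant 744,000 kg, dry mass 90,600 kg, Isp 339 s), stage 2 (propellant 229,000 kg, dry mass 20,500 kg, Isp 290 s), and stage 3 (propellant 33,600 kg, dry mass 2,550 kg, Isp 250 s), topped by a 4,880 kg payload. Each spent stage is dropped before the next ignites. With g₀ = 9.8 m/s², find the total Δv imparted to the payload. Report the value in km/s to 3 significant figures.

Δv ≈ 12.2 km/s

Ignition mass of stage 1 = 744,000+90,600 + 229,000+20,500 + 33,600+2,550 + 4,880 = 1,125,130 kg.
Stage 1: m₀ = 1,125,130 kg, m_f = 1,125,130 − 744,000 = 381,130 kg; Δv = 339×9.8×ln(2.952) = 3322.2×1.0825 ≈ 3596 m/s.
Stage 2: m₀ = 290,530 kg, m_f = 290,530 − 229,000 = 61,530 kg; Δv = 290×9.8×ln(4.722) = 2842.0×1.5522 ≈ 4411 m/s.
Stage 3: m₀ = 41,030 kg, m_f = 41,030 − 33,600 = 7,430 kg; Δv = 250×9.8×ln(5.522) = 2450.0×1.7088 ≈ 4187 m/s.
Total Δv = 3596 + 4411 + 4187 = 12194 m/s.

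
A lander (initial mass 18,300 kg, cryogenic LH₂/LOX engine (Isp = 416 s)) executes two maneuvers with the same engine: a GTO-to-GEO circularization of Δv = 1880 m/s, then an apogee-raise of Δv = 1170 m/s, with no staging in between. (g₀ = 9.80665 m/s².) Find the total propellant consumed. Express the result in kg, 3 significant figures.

v_e = Isp · g₀ = 416 × 9.80665 = 4079.6 m/s.
After the first burn: m = 18300 × exp(−1880/4079.6) = 18300 × 0.63076 = 11,542.9 kg.
After the second burn: m = 11,542.9 × exp(−1170/4079.6) = 11,542.9 × 0.75067 = 8,664.91 kg.
Total propellant = m₀ − m_final = 18300 − 8,664.91 = 9,635.09 kg.

total propellant consumed ≈ 9640 kg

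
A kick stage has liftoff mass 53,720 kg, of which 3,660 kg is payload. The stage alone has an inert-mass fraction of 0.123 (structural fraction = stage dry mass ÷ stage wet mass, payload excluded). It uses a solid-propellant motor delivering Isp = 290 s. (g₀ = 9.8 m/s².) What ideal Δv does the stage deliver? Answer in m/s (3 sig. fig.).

Stage wet mass = m₀ − payload = 53,720 − 3,660 = 50,060 kg.
Stage dry mass = ε × stage wet mass = 0.123 × 50,060 = 6,157.38 kg.
Burnout mass m_f = stage dry + payload = 6,157.38 + 3,660 = 9,817.38 kg.
v_e = Isp · g₀ = 290 × 9.8 = 2842.0 m/s.
Δv = v_e · ln(53,720/9,817.38) = 2842.0 × ln(5.472) = 2842.0 × 1.6996 ≈ 4830 m/s.

Δv ≈ 4830 m/s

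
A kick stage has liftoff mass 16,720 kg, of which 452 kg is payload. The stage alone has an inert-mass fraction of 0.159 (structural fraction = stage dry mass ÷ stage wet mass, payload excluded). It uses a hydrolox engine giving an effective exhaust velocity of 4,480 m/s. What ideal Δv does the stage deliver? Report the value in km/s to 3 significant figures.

Δv ≈ 7.64 km/s

Stage wet mass = m₀ − payload = 16,720 − 452 = 16,268 kg.
Stage dry mass = ε × stage wet mass = 0.159 × 16,268 = 2,586.61 kg.
Burnout mass m_f = stage dry + payload = 2,586.61 + 452 = 3,038.61 kg.
Δv = v_e · ln(16,720/3,038.61) = 4480.0 × ln(5.503) = 4480.0 × 1.7052 ≈ 7639 m/s.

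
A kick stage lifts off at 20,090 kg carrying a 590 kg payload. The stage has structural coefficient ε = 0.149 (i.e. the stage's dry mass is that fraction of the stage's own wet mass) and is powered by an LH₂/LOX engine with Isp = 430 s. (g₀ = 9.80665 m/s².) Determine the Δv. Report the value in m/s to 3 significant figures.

Stage wet mass = m₀ − payload = 20,090 − 590 = 19,500 kg.
Stage dry mass = ε × stage wet mass = 0.149 × 19,500 = 2,905.5 kg.
Burnout mass m_f = stage dry + payload = 2,905.5 + 590 = 3,495.5 kg.
v_e = Isp · g₀ = 430 × 9.80665 = 4216.9 m/s.
From the ideal rocket equation, Δv = v_e · ln(20,090/3,495.5) = 4216.9 × ln(5.747) = 4216.9 × 1.7487 ≈ 7374 m/s.

Δv ≈ 7370 m/s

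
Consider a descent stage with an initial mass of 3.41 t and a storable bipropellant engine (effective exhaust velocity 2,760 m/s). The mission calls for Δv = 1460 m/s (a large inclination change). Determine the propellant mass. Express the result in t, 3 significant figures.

propellant mass ≈ 1.40 t

Using Δv = v_e ln(m₀/m_f): m₀/m_f = exp(Δv / v_e) = exp(1460 / 2760.0) = exp(0.5290) = 1.6972.
m_f = 3.41 / 1.6972 = 2.00919 t, so propellant = m₀ − m_f = 3.41 − 2.00919 = 1.40081 t.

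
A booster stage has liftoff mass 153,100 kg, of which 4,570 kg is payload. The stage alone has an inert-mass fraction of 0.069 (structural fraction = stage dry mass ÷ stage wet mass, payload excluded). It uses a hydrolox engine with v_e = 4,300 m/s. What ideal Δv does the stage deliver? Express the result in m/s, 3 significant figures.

Δv ≈ 10000 m/s

Stage wet mass = m₀ − payload = 153,100 − 4,570 = 148,530 kg.
Stage dry mass = ε × stage wet mass = 0.069 × 148,530 = 10,248.6 kg.
Burnout mass m_f = stage dry + payload = 10,248.6 + 4,570 = 14,818.6 kg.
Δv = v_e · ln(153,100/14,818.6) = 4300.0 × ln(10.33) = 4300.0 × 2.3352 ≈ 10041 m/s.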